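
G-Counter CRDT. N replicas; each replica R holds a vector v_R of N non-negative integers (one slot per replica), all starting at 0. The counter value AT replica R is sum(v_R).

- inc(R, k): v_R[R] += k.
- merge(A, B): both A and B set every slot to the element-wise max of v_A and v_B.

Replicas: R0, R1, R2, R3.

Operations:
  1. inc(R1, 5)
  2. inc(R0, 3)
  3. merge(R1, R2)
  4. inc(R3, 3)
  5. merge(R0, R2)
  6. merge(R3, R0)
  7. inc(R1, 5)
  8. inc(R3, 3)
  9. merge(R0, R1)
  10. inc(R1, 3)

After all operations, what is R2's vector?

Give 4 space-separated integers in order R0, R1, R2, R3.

Op 1: inc R1 by 5 -> R1=(0,5,0,0) value=5
Op 2: inc R0 by 3 -> R0=(3,0,0,0) value=3
Op 3: merge R1<->R2 -> R1=(0,5,0,0) R2=(0,5,0,0)
Op 4: inc R3 by 3 -> R3=(0,0,0,3) value=3
Op 5: merge R0<->R2 -> R0=(3,5,0,0) R2=(3,5,0,0)
Op 6: merge R3<->R0 -> R3=(3,5,0,3) R0=(3,5,0,3)
Op 7: inc R1 by 5 -> R1=(0,10,0,0) value=10
Op 8: inc R3 by 3 -> R3=(3,5,0,6) value=14
Op 9: merge R0<->R1 -> R0=(3,10,0,3) R1=(3,10,0,3)
Op 10: inc R1 by 3 -> R1=(3,13,0,3) value=19

Answer: 3 5 0 0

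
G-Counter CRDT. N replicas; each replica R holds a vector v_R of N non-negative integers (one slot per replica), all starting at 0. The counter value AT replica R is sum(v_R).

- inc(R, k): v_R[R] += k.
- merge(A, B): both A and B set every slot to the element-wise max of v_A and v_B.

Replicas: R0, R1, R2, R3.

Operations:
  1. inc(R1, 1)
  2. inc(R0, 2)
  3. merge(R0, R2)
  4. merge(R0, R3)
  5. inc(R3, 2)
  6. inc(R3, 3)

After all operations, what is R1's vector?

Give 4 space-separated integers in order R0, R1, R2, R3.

Answer: 0 1 0 0

Derivation:
Op 1: inc R1 by 1 -> R1=(0,1,0,0) value=1
Op 2: inc R0 by 2 -> R0=(2,0,0,0) value=2
Op 3: merge R0<->R2 -> R0=(2,0,0,0) R2=(2,0,0,0)
Op 4: merge R0<->R3 -> R0=(2,0,0,0) R3=(2,0,0,0)
Op 5: inc R3 by 2 -> R3=(2,0,0,2) value=4
Op 6: inc R3 by 3 -> R3=(2,0,0,5) value=7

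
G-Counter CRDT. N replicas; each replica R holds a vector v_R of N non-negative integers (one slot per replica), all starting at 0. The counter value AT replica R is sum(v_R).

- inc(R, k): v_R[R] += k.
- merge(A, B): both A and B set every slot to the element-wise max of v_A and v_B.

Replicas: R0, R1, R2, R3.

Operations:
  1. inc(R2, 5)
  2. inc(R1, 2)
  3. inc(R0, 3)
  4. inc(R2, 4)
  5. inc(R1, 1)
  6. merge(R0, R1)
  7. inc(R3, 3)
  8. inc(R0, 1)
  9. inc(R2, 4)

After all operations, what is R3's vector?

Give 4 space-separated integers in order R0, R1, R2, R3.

Op 1: inc R2 by 5 -> R2=(0,0,5,0) value=5
Op 2: inc R1 by 2 -> R1=(0,2,0,0) value=2
Op 3: inc R0 by 3 -> R0=(3,0,0,0) value=3
Op 4: inc R2 by 4 -> R2=(0,0,9,0) value=9
Op 5: inc R1 by 1 -> R1=(0,3,0,0) value=3
Op 6: merge R0<->R1 -> R0=(3,3,0,0) R1=(3,3,0,0)
Op 7: inc R3 by 3 -> R3=(0,0,0,3) value=3
Op 8: inc R0 by 1 -> R0=(4,3,0,0) value=7
Op 9: inc R2 by 4 -> R2=(0,0,13,0) value=13

Answer: 0 0 0 3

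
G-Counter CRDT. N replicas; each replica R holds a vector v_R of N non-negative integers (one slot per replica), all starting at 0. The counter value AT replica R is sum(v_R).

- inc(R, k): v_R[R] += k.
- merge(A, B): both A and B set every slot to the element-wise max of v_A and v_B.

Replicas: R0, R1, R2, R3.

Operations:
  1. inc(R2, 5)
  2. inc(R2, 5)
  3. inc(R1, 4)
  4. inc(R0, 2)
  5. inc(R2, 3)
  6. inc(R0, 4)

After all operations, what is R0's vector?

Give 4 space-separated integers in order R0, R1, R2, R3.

Op 1: inc R2 by 5 -> R2=(0,0,5,0) value=5
Op 2: inc R2 by 5 -> R2=(0,0,10,0) value=10
Op 3: inc R1 by 4 -> R1=(0,4,0,0) value=4
Op 4: inc R0 by 2 -> R0=(2,0,0,0) value=2
Op 5: inc R2 by 3 -> R2=(0,0,13,0) value=13
Op 6: inc R0 by 4 -> R0=(6,0,0,0) value=6

Answer: 6 0 0 0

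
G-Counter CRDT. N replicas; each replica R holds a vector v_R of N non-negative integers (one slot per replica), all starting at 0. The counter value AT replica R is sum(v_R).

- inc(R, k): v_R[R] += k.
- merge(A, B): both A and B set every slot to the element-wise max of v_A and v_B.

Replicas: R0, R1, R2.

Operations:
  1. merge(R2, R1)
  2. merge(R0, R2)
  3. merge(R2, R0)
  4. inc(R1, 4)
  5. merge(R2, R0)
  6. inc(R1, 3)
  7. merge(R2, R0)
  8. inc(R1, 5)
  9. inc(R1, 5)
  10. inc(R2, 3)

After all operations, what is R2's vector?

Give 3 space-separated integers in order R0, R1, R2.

Op 1: merge R2<->R1 -> R2=(0,0,0) R1=(0,0,0)
Op 2: merge R0<->R2 -> R0=(0,0,0) R2=(0,0,0)
Op 3: merge R2<->R0 -> R2=(0,0,0) R0=(0,0,0)
Op 4: inc R1 by 4 -> R1=(0,4,0) value=4
Op 5: merge R2<->R0 -> R2=(0,0,0) R0=(0,0,0)
Op 6: inc R1 by 3 -> R1=(0,7,0) value=7
Op 7: merge R2<->R0 -> R2=(0,0,0) R0=(0,0,0)
Op 8: inc R1 by 5 -> R1=(0,12,0) value=12
Op 9: inc R1 by 5 -> R1=(0,17,0) value=17
Op 10: inc R2 by 3 -> R2=(0,0,3) value=3

Answer: 0 0 3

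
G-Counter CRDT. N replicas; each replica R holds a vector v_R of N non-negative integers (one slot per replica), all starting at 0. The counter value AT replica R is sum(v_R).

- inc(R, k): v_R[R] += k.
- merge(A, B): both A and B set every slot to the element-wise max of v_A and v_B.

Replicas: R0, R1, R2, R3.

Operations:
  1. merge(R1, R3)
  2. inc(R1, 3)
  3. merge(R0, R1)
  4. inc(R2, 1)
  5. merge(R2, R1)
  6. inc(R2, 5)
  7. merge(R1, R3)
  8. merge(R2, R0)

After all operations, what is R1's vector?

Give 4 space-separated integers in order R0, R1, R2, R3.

Answer: 0 3 1 0

Derivation:
Op 1: merge R1<->R3 -> R1=(0,0,0,0) R3=(0,0,0,0)
Op 2: inc R1 by 3 -> R1=(0,3,0,0) value=3
Op 3: merge R0<->R1 -> R0=(0,3,0,0) R1=(0,3,0,0)
Op 4: inc R2 by 1 -> R2=(0,0,1,0) value=1
Op 5: merge R2<->R1 -> R2=(0,3,1,0) R1=(0,3,1,0)
Op 6: inc R2 by 5 -> R2=(0,3,6,0) value=9
Op 7: merge R1<->R3 -> R1=(0,3,1,0) R3=(0,3,1,0)
Op 8: merge R2<->R0 -> R2=(0,3,6,0) R0=(0,3,6,0)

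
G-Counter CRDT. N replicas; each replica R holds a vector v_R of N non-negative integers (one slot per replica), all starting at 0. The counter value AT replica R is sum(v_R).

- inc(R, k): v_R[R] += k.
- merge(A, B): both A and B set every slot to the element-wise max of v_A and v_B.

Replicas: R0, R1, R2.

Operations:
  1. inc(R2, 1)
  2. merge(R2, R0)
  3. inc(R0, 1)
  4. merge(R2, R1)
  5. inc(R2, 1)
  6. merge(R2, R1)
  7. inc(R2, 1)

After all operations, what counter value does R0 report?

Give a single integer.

Op 1: inc R2 by 1 -> R2=(0,0,1) value=1
Op 2: merge R2<->R0 -> R2=(0,0,1) R0=(0,0,1)
Op 3: inc R0 by 1 -> R0=(1,0,1) value=2
Op 4: merge R2<->R1 -> R2=(0,0,1) R1=(0,0,1)
Op 5: inc R2 by 1 -> R2=(0,0,2) value=2
Op 6: merge R2<->R1 -> R2=(0,0,2) R1=(0,0,2)
Op 7: inc R2 by 1 -> R2=(0,0,3) value=3

Answer: 2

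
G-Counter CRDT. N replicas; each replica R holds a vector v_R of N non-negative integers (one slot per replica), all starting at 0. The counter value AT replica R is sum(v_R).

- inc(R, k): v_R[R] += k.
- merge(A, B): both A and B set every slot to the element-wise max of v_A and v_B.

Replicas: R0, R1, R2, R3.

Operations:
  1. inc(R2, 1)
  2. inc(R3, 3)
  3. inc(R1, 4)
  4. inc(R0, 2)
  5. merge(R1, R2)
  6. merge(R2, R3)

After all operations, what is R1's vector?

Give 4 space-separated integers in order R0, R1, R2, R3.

Answer: 0 4 1 0

Derivation:
Op 1: inc R2 by 1 -> R2=(0,0,1,0) value=1
Op 2: inc R3 by 3 -> R3=(0,0,0,3) value=3
Op 3: inc R1 by 4 -> R1=(0,4,0,0) value=4
Op 4: inc R0 by 2 -> R0=(2,0,0,0) value=2
Op 5: merge R1<->R2 -> R1=(0,4,1,0) R2=(0,4,1,0)
Op 6: merge R2<->R3 -> R2=(0,4,1,3) R3=(0,4,1,3)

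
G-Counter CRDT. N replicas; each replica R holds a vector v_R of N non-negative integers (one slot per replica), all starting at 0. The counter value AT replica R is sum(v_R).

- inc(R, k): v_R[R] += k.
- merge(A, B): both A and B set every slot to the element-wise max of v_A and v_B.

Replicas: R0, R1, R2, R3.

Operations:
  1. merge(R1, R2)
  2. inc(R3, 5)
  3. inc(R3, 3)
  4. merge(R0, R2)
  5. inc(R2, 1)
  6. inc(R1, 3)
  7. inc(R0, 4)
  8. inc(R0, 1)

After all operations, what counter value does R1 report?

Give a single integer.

Answer: 3

Derivation:
Op 1: merge R1<->R2 -> R1=(0,0,0,0) R2=(0,0,0,0)
Op 2: inc R3 by 5 -> R3=(0,0,0,5) value=5
Op 3: inc R3 by 3 -> R3=(0,0,0,8) value=8
Op 4: merge R0<->R2 -> R0=(0,0,0,0) R2=(0,0,0,0)
Op 5: inc R2 by 1 -> R2=(0,0,1,0) value=1
Op 6: inc R1 by 3 -> R1=(0,3,0,0) value=3
Op 7: inc R0 by 4 -> R0=(4,0,0,0) value=4
Op 8: inc R0 by 1 -> R0=(5,0,0,0) value=5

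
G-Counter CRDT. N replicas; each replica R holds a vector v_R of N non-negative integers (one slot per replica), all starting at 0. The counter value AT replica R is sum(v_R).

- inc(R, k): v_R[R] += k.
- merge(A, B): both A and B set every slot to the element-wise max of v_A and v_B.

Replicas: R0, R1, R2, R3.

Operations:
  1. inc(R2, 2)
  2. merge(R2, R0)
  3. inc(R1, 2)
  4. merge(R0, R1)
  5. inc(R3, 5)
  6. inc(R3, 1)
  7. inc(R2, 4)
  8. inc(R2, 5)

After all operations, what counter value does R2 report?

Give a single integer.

Answer: 11

Derivation:
Op 1: inc R2 by 2 -> R2=(0,0,2,0) value=2
Op 2: merge R2<->R0 -> R2=(0,0,2,0) R0=(0,0,2,0)
Op 3: inc R1 by 2 -> R1=(0,2,0,0) value=2
Op 4: merge R0<->R1 -> R0=(0,2,2,0) R1=(0,2,2,0)
Op 5: inc R3 by 5 -> R3=(0,0,0,5) value=5
Op 6: inc R3 by 1 -> R3=(0,0,0,6) value=6
Op 7: inc R2 by 4 -> R2=(0,0,6,0) value=6
Op 8: inc R2 by 5 -> R2=(0,0,11,0) value=11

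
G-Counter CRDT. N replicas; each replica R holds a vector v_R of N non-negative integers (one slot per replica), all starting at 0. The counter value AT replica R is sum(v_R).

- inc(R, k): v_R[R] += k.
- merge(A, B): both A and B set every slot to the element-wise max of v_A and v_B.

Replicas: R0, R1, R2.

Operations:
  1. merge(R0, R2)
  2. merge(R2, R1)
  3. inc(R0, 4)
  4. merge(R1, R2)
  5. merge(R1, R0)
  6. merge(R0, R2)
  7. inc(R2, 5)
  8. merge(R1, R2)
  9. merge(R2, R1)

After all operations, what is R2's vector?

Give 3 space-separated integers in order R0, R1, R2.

Answer: 4 0 5

Derivation:
Op 1: merge R0<->R2 -> R0=(0,0,0) R2=(0,0,0)
Op 2: merge R2<->R1 -> R2=(0,0,0) R1=(0,0,0)
Op 3: inc R0 by 4 -> R0=(4,0,0) value=4
Op 4: merge R1<->R2 -> R1=(0,0,0) R2=(0,0,0)
Op 5: merge R1<->R0 -> R1=(4,0,0) R0=(4,0,0)
Op 6: merge R0<->R2 -> R0=(4,0,0) R2=(4,0,0)
Op 7: inc R2 by 5 -> R2=(4,0,5) value=9
Op 8: merge R1<->R2 -> R1=(4,0,5) R2=(4,0,5)
Op 9: merge R2<->R1 -> R2=(4,0,5) R1=(4,0,5)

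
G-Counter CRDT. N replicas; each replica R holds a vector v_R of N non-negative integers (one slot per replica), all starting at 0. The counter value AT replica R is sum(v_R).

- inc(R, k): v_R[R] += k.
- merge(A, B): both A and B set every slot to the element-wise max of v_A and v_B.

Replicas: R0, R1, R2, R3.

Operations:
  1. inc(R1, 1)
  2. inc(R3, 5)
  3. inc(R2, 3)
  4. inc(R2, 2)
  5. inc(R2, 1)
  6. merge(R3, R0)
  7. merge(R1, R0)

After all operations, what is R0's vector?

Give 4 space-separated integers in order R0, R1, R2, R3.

Op 1: inc R1 by 1 -> R1=(0,1,0,0) value=1
Op 2: inc R3 by 5 -> R3=(0,0,0,5) value=5
Op 3: inc R2 by 3 -> R2=(0,0,3,0) value=3
Op 4: inc R2 by 2 -> R2=(0,0,5,0) value=5
Op 5: inc R2 by 1 -> R2=(0,0,6,0) value=6
Op 6: merge R3<->R0 -> R3=(0,0,0,5) R0=(0,0,0,5)
Op 7: merge R1<->R0 -> R1=(0,1,0,5) R0=(0,1,0,5)

Answer: 0 1 0 5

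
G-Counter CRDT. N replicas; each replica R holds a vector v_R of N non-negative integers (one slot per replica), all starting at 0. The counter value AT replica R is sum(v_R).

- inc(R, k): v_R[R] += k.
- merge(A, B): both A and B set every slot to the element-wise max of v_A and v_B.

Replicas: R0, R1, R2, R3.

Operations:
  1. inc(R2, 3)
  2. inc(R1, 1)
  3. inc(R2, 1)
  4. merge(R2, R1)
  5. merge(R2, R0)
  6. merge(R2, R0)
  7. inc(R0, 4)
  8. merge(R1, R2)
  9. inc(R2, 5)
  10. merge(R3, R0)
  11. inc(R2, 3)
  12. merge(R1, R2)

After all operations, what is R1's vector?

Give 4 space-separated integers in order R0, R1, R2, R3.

Answer: 0 1 12 0

Derivation:
Op 1: inc R2 by 3 -> R2=(0,0,3,0) value=3
Op 2: inc R1 by 1 -> R1=(0,1,0,0) value=1
Op 3: inc R2 by 1 -> R2=(0,0,4,0) value=4
Op 4: merge R2<->R1 -> R2=(0,1,4,0) R1=(0,1,4,0)
Op 5: merge R2<->R0 -> R2=(0,1,4,0) R0=(0,1,4,0)
Op 6: merge R2<->R0 -> R2=(0,1,4,0) R0=(0,1,4,0)
Op 7: inc R0 by 4 -> R0=(4,1,4,0) value=9
Op 8: merge R1<->R2 -> R1=(0,1,4,0) R2=(0,1,4,0)
Op 9: inc R2 by 5 -> R2=(0,1,9,0) value=10
Op 10: merge R3<->R0 -> R3=(4,1,4,0) R0=(4,1,4,0)
Op 11: inc R2 by 3 -> R2=(0,1,12,0) value=13
Op 12: merge R1<->R2 -> R1=(0,1,12,0) R2=(0,1,12,0)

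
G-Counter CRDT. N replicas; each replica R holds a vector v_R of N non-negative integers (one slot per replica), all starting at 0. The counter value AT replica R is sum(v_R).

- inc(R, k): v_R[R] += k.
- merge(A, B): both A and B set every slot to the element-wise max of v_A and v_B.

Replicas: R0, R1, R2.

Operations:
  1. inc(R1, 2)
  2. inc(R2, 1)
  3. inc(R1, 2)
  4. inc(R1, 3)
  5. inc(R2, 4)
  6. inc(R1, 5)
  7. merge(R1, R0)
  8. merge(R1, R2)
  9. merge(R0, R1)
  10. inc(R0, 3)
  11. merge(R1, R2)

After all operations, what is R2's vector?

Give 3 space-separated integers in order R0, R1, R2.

Op 1: inc R1 by 2 -> R1=(0,2,0) value=2
Op 2: inc R2 by 1 -> R2=(0,0,1) value=1
Op 3: inc R1 by 2 -> R1=(0,4,0) value=4
Op 4: inc R1 by 3 -> R1=(0,7,0) value=7
Op 5: inc R2 by 4 -> R2=(0,0,5) value=5
Op 6: inc R1 by 5 -> R1=(0,12,0) value=12
Op 7: merge R1<->R0 -> R1=(0,12,0) R0=(0,12,0)
Op 8: merge R1<->R2 -> R1=(0,12,5) R2=(0,12,5)
Op 9: merge R0<->R1 -> R0=(0,12,5) R1=(0,12,5)
Op 10: inc R0 by 3 -> R0=(3,12,5) value=20
Op 11: merge R1<->R2 -> R1=(0,12,5) R2=(0,12,5)

Answer: 0 12 5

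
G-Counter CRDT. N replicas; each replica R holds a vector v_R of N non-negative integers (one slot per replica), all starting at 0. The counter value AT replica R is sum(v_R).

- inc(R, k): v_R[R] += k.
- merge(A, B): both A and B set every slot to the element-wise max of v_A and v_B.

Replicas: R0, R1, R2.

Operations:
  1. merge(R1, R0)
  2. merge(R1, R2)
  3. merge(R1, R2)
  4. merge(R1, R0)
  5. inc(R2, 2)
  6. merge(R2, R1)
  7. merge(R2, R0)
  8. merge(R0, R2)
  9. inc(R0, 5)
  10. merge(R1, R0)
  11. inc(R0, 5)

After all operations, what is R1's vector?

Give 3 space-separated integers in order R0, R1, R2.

Answer: 5 0 2

Derivation:
Op 1: merge R1<->R0 -> R1=(0,0,0) R0=(0,0,0)
Op 2: merge R1<->R2 -> R1=(0,0,0) R2=(0,0,0)
Op 3: merge R1<->R2 -> R1=(0,0,0) R2=(0,0,0)
Op 4: merge R1<->R0 -> R1=(0,0,0) R0=(0,0,0)
Op 5: inc R2 by 2 -> R2=(0,0,2) value=2
Op 6: merge R2<->R1 -> R2=(0,0,2) R1=(0,0,2)
Op 7: merge R2<->R0 -> R2=(0,0,2) R0=(0,0,2)
Op 8: merge R0<->R2 -> R0=(0,0,2) R2=(0,0,2)
Op 9: inc R0 by 5 -> R0=(5,0,2) value=7
Op 10: merge R1<->R0 -> R1=(5,0,2) R0=(5,0,2)
Op 11: inc R0 by 5 -> R0=(10,0,2) value=12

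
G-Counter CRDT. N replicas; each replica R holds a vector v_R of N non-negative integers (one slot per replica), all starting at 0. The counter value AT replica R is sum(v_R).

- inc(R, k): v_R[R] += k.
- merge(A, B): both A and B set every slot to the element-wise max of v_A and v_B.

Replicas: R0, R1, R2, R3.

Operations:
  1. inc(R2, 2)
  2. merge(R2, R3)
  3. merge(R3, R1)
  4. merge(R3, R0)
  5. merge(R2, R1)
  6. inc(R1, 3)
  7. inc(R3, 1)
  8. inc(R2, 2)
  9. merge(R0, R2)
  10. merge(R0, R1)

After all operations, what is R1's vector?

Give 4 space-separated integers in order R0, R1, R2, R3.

Answer: 0 3 4 0

Derivation:
Op 1: inc R2 by 2 -> R2=(0,0,2,0) value=2
Op 2: merge R2<->R3 -> R2=(0,0,2,0) R3=(0,0,2,0)
Op 3: merge R3<->R1 -> R3=(0,0,2,0) R1=(0,0,2,0)
Op 4: merge R3<->R0 -> R3=(0,0,2,0) R0=(0,0,2,0)
Op 5: merge R2<->R1 -> R2=(0,0,2,0) R1=(0,0,2,0)
Op 6: inc R1 by 3 -> R1=(0,3,2,0) value=5
Op 7: inc R3 by 1 -> R3=(0,0,2,1) value=3
Op 8: inc R2 by 2 -> R2=(0,0,4,0) value=4
Op 9: merge R0<->R2 -> R0=(0,0,4,0) R2=(0,0,4,0)
Op 10: merge R0<->R1 -> R0=(0,3,4,0) R1=(0,3,4,0)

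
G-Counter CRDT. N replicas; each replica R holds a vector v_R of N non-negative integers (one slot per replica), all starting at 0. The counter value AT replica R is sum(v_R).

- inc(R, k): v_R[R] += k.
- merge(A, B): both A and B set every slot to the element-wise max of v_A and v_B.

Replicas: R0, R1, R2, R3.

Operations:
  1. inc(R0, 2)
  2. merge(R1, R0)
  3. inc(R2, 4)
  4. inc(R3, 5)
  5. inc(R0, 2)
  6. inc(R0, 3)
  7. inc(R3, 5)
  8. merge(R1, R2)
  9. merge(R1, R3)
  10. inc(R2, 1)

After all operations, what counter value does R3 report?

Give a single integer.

Op 1: inc R0 by 2 -> R0=(2,0,0,0) value=2
Op 2: merge R1<->R0 -> R1=(2,0,0,0) R0=(2,0,0,0)
Op 3: inc R2 by 4 -> R2=(0,0,4,0) value=4
Op 4: inc R3 by 5 -> R3=(0,0,0,5) value=5
Op 5: inc R0 by 2 -> R0=(4,0,0,0) value=4
Op 6: inc R0 by 3 -> R0=(7,0,0,0) value=7
Op 7: inc R3 by 5 -> R3=(0,0,0,10) value=10
Op 8: merge R1<->R2 -> R1=(2,0,4,0) R2=(2,0,4,0)
Op 9: merge R1<->R3 -> R1=(2,0,4,10) R3=(2,0,4,10)
Op 10: inc R2 by 1 -> R2=(2,0,5,0) value=7

Answer: 16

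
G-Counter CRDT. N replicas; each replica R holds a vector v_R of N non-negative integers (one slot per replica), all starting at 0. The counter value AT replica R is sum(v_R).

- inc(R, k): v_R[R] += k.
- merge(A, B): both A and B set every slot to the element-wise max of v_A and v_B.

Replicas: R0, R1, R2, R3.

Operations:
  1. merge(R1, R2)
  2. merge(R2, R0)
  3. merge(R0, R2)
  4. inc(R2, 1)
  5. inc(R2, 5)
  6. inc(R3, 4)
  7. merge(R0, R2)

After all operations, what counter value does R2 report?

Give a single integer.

Op 1: merge R1<->R2 -> R1=(0,0,0,0) R2=(0,0,0,0)
Op 2: merge R2<->R0 -> R2=(0,0,0,0) R0=(0,0,0,0)
Op 3: merge R0<->R2 -> R0=(0,0,0,0) R2=(0,0,0,0)
Op 4: inc R2 by 1 -> R2=(0,0,1,0) value=1
Op 5: inc R2 by 5 -> R2=(0,0,6,0) value=6
Op 6: inc R3 by 4 -> R3=(0,0,0,4) value=4
Op 7: merge R0<->R2 -> R0=(0,0,6,0) R2=(0,0,6,0)

Answer: 6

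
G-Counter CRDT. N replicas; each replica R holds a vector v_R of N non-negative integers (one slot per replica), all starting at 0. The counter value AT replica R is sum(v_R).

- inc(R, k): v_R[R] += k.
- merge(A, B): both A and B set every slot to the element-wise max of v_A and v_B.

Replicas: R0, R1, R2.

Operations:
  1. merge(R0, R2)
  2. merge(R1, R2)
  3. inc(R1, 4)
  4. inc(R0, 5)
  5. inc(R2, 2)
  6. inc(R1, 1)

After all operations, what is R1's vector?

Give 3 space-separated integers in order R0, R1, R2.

Op 1: merge R0<->R2 -> R0=(0,0,0) R2=(0,0,0)
Op 2: merge R1<->R2 -> R1=(0,0,0) R2=(0,0,0)
Op 3: inc R1 by 4 -> R1=(0,4,0) value=4
Op 4: inc R0 by 5 -> R0=(5,0,0) value=5
Op 5: inc R2 by 2 -> R2=(0,0,2) value=2
Op 6: inc R1 by 1 -> R1=(0,5,0) value=5

Answer: 0 5 0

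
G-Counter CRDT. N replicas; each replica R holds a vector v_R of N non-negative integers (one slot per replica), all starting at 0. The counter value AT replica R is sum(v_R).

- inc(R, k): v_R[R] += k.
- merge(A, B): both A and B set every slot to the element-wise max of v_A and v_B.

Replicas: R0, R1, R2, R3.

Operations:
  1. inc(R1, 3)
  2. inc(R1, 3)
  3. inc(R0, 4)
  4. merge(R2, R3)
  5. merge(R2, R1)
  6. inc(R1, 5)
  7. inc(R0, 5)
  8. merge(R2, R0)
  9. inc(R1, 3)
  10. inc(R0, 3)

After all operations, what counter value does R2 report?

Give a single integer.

Op 1: inc R1 by 3 -> R1=(0,3,0,0) value=3
Op 2: inc R1 by 3 -> R1=(0,6,0,0) value=6
Op 3: inc R0 by 4 -> R0=(4,0,0,0) value=4
Op 4: merge R2<->R3 -> R2=(0,0,0,0) R3=(0,0,0,0)
Op 5: merge R2<->R1 -> R2=(0,6,0,0) R1=(0,6,0,0)
Op 6: inc R1 by 5 -> R1=(0,11,0,0) value=11
Op 7: inc R0 by 5 -> R0=(9,0,0,0) value=9
Op 8: merge R2<->R0 -> R2=(9,6,0,0) R0=(9,6,0,0)
Op 9: inc R1 by 3 -> R1=(0,14,0,0) value=14
Op 10: inc R0 by 3 -> R0=(12,6,0,0) value=18

Answer: 15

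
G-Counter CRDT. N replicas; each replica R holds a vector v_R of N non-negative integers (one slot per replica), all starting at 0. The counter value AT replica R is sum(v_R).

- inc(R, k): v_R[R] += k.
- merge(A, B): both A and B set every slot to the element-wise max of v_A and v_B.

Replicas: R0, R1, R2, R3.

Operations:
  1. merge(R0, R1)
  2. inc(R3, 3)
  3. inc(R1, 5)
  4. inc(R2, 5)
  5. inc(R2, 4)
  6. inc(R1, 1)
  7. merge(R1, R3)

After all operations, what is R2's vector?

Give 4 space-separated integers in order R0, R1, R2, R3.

Answer: 0 0 9 0

Derivation:
Op 1: merge R0<->R1 -> R0=(0,0,0,0) R1=(0,0,0,0)
Op 2: inc R3 by 3 -> R3=(0,0,0,3) value=3
Op 3: inc R1 by 5 -> R1=(0,5,0,0) value=5
Op 4: inc R2 by 5 -> R2=(0,0,5,0) value=5
Op 5: inc R2 by 4 -> R2=(0,0,9,0) value=9
Op 6: inc R1 by 1 -> R1=(0,6,0,0) value=6
Op 7: merge R1<->R3 -> R1=(0,6,0,3) R3=(0,6,0,3)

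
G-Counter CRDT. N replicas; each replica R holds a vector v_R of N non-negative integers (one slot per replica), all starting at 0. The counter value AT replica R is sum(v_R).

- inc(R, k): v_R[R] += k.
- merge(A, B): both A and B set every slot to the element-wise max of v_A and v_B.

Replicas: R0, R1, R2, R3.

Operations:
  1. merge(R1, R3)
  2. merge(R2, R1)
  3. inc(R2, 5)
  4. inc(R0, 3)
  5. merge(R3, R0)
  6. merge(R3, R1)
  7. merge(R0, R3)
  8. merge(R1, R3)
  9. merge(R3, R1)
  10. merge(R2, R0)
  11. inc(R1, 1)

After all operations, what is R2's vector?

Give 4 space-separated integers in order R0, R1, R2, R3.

Op 1: merge R1<->R3 -> R1=(0,0,0,0) R3=(0,0,0,0)
Op 2: merge R2<->R1 -> R2=(0,0,0,0) R1=(0,0,0,0)
Op 3: inc R2 by 5 -> R2=(0,0,5,0) value=5
Op 4: inc R0 by 3 -> R0=(3,0,0,0) value=3
Op 5: merge R3<->R0 -> R3=(3,0,0,0) R0=(3,0,0,0)
Op 6: merge R3<->R1 -> R3=(3,0,0,0) R1=(3,0,0,0)
Op 7: merge R0<->R3 -> R0=(3,0,0,0) R3=(3,0,0,0)
Op 8: merge R1<->R3 -> R1=(3,0,0,0) R3=(3,0,0,0)
Op 9: merge R3<->R1 -> R3=(3,0,0,0) R1=(3,0,0,0)
Op 10: merge R2<->R0 -> R2=(3,0,5,0) R0=(3,0,5,0)
Op 11: inc R1 by 1 -> R1=(3,1,0,0) value=4

Answer: 3 0 5 0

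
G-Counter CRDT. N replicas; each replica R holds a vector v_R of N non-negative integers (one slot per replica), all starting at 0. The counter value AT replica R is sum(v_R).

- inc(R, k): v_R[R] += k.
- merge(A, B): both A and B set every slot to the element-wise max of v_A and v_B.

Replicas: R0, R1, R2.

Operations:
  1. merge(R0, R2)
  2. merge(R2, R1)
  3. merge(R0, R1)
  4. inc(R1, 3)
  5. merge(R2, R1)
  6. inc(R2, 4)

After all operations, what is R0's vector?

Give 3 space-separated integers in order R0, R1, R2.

Op 1: merge R0<->R2 -> R0=(0,0,0) R2=(0,0,0)
Op 2: merge R2<->R1 -> R2=(0,0,0) R1=(0,0,0)
Op 3: merge R0<->R1 -> R0=(0,0,0) R1=(0,0,0)
Op 4: inc R1 by 3 -> R1=(0,3,0) value=3
Op 5: merge R2<->R1 -> R2=(0,3,0) R1=(0,3,0)
Op 6: inc R2 by 4 -> R2=(0,3,4) value=7

Answer: 0 0 0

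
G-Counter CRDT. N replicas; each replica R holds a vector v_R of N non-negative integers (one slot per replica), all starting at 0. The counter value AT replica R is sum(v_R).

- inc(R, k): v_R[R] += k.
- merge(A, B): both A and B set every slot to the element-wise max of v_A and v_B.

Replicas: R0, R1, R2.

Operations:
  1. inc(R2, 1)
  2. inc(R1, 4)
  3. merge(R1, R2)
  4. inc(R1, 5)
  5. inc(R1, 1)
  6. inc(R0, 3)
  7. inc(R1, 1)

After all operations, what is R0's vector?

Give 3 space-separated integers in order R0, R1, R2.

Answer: 3 0 0

Derivation:
Op 1: inc R2 by 1 -> R2=(0,0,1) value=1
Op 2: inc R1 by 4 -> R1=(0,4,0) value=4
Op 3: merge R1<->R2 -> R1=(0,4,1) R2=(0,4,1)
Op 4: inc R1 by 5 -> R1=(0,9,1) value=10
Op 5: inc R1 by 1 -> R1=(0,10,1) value=11
Op 6: inc R0 by 3 -> R0=(3,0,0) value=3
Op 7: inc R1 by 1 -> R1=(0,11,1) value=12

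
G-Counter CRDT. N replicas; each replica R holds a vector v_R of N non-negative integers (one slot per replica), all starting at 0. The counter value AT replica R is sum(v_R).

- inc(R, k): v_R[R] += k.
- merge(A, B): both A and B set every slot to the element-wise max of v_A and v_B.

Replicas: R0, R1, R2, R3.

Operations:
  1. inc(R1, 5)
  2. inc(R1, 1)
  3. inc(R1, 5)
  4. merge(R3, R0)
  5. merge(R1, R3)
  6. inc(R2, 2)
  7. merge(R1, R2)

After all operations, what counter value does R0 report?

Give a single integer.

Op 1: inc R1 by 5 -> R1=(0,5,0,0) value=5
Op 2: inc R1 by 1 -> R1=(0,6,0,0) value=6
Op 3: inc R1 by 5 -> R1=(0,11,0,0) value=11
Op 4: merge R3<->R0 -> R3=(0,0,0,0) R0=(0,0,0,0)
Op 5: merge R1<->R3 -> R1=(0,11,0,0) R3=(0,11,0,0)
Op 6: inc R2 by 2 -> R2=(0,0,2,0) value=2
Op 7: merge R1<->R2 -> R1=(0,11,2,0) R2=(0,11,2,0)

Answer: 0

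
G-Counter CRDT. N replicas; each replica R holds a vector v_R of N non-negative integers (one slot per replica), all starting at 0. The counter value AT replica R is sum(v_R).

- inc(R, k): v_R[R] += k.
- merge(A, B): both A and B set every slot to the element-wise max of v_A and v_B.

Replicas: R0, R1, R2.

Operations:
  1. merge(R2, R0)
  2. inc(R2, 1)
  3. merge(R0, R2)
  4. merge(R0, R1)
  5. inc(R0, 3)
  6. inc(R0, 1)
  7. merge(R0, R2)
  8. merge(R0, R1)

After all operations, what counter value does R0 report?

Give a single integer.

Op 1: merge R2<->R0 -> R2=(0,0,0) R0=(0,0,0)
Op 2: inc R2 by 1 -> R2=(0,0,1) value=1
Op 3: merge R0<->R2 -> R0=(0,0,1) R2=(0,0,1)
Op 4: merge R0<->R1 -> R0=(0,0,1) R1=(0,0,1)
Op 5: inc R0 by 3 -> R0=(3,0,1) value=4
Op 6: inc R0 by 1 -> R0=(4,0,1) value=5
Op 7: merge R0<->R2 -> R0=(4,0,1) R2=(4,0,1)
Op 8: merge R0<->R1 -> R0=(4,0,1) R1=(4,0,1)

Answer: 5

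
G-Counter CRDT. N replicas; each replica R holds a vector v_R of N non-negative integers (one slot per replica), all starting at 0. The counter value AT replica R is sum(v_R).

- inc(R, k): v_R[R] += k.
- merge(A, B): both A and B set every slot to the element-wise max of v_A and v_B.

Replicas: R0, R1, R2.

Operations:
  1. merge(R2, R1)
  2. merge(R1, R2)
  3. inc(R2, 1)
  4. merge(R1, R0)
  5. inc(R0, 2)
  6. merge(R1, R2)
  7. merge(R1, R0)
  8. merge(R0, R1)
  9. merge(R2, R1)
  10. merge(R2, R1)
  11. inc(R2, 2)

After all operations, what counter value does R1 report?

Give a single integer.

Op 1: merge R2<->R1 -> R2=(0,0,0) R1=(0,0,0)
Op 2: merge R1<->R2 -> R1=(0,0,0) R2=(0,0,0)
Op 3: inc R2 by 1 -> R2=(0,0,1) value=1
Op 4: merge R1<->R0 -> R1=(0,0,0) R0=(0,0,0)
Op 5: inc R0 by 2 -> R0=(2,0,0) value=2
Op 6: merge R1<->R2 -> R1=(0,0,1) R2=(0,0,1)
Op 7: merge R1<->R0 -> R1=(2,0,1) R0=(2,0,1)
Op 8: merge R0<->R1 -> R0=(2,0,1) R1=(2,0,1)
Op 9: merge R2<->R1 -> R2=(2,0,1) R1=(2,0,1)
Op 10: merge R2<->R1 -> R2=(2,0,1) R1=(2,0,1)
Op 11: inc R2 by 2 -> R2=(2,0,3) value=5

Answer: 3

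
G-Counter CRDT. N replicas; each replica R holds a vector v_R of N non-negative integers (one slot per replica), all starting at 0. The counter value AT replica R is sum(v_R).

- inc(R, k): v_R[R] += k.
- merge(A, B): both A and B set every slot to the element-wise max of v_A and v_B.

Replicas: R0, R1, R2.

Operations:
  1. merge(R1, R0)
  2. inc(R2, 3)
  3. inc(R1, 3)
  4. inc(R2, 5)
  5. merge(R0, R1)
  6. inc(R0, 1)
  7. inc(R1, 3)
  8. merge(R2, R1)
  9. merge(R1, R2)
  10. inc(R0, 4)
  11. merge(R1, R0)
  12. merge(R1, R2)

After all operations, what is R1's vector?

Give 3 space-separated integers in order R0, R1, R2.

Op 1: merge R1<->R0 -> R1=(0,0,0) R0=(0,0,0)
Op 2: inc R2 by 3 -> R2=(0,0,3) value=3
Op 3: inc R1 by 3 -> R1=(0,3,0) value=3
Op 4: inc R2 by 5 -> R2=(0,0,8) value=8
Op 5: merge R0<->R1 -> R0=(0,3,0) R1=(0,3,0)
Op 6: inc R0 by 1 -> R0=(1,3,0) value=4
Op 7: inc R1 by 3 -> R1=(0,6,0) value=6
Op 8: merge R2<->R1 -> R2=(0,6,8) R1=(0,6,8)
Op 9: merge R1<->R2 -> R1=(0,6,8) R2=(0,6,8)
Op 10: inc R0 by 4 -> R0=(5,3,0) value=8
Op 11: merge R1<->R0 -> R1=(5,6,8) R0=(5,6,8)
Op 12: merge R1<->R2 -> R1=(5,6,8) R2=(5,6,8)

Answer: 5 6 8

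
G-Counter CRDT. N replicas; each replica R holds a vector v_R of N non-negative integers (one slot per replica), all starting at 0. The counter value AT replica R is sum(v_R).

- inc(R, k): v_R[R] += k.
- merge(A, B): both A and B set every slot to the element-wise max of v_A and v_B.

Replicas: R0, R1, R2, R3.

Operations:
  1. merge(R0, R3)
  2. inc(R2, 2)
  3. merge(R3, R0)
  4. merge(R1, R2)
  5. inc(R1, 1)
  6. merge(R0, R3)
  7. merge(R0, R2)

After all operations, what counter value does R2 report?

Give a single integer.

Answer: 2

Derivation:
Op 1: merge R0<->R3 -> R0=(0,0,0,0) R3=(0,0,0,0)
Op 2: inc R2 by 2 -> R2=(0,0,2,0) value=2
Op 3: merge R3<->R0 -> R3=(0,0,0,0) R0=(0,0,0,0)
Op 4: merge R1<->R2 -> R1=(0,0,2,0) R2=(0,0,2,0)
Op 5: inc R1 by 1 -> R1=(0,1,2,0) value=3
Op 6: merge R0<->R3 -> R0=(0,0,0,0) R3=(0,0,0,0)
Op 7: merge R0<->R2 -> R0=(0,0,2,0) R2=(0,0,2,0)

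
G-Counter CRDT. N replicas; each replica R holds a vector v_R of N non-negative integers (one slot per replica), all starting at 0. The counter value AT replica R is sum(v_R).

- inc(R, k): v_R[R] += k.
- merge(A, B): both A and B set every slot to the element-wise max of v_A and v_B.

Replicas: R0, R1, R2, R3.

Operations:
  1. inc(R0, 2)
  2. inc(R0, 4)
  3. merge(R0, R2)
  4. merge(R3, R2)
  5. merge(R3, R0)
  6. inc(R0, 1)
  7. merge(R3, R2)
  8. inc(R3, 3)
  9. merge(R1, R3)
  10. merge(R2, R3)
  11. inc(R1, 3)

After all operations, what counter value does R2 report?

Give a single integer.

Answer: 9

Derivation:
Op 1: inc R0 by 2 -> R0=(2,0,0,0) value=2
Op 2: inc R0 by 4 -> R0=(6,0,0,0) value=6
Op 3: merge R0<->R2 -> R0=(6,0,0,0) R2=(6,0,0,0)
Op 4: merge R3<->R2 -> R3=(6,0,0,0) R2=(6,0,0,0)
Op 5: merge R3<->R0 -> R3=(6,0,0,0) R0=(6,0,0,0)
Op 6: inc R0 by 1 -> R0=(7,0,0,0) value=7
Op 7: merge R3<->R2 -> R3=(6,0,0,0) R2=(6,0,0,0)
Op 8: inc R3 by 3 -> R3=(6,0,0,3) value=9
Op 9: merge R1<->R3 -> R1=(6,0,0,3) R3=(6,0,0,3)
Op 10: merge R2<->R3 -> R2=(6,0,0,3) R3=(6,0,0,3)
Op 11: inc R1 by 3 -> R1=(6,3,0,3) value=12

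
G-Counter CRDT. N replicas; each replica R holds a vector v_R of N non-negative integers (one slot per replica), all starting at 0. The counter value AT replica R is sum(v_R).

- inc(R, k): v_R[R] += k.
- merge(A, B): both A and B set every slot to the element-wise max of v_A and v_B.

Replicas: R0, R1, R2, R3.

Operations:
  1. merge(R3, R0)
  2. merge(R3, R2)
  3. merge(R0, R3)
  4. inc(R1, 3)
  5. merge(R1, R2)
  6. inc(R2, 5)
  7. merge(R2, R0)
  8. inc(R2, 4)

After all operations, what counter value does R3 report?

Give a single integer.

Op 1: merge R3<->R0 -> R3=(0,0,0,0) R0=(0,0,0,0)
Op 2: merge R3<->R2 -> R3=(0,0,0,0) R2=(0,0,0,0)
Op 3: merge R0<->R3 -> R0=(0,0,0,0) R3=(0,0,0,0)
Op 4: inc R1 by 3 -> R1=(0,3,0,0) value=3
Op 5: merge R1<->R2 -> R1=(0,3,0,0) R2=(0,3,0,0)
Op 6: inc R2 by 5 -> R2=(0,3,5,0) value=8
Op 7: merge R2<->R0 -> R2=(0,3,5,0) R0=(0,3,5,0)
Op 8: inc R2 by 4 -> R2=(0,3,9,0) value=12

Answer: 0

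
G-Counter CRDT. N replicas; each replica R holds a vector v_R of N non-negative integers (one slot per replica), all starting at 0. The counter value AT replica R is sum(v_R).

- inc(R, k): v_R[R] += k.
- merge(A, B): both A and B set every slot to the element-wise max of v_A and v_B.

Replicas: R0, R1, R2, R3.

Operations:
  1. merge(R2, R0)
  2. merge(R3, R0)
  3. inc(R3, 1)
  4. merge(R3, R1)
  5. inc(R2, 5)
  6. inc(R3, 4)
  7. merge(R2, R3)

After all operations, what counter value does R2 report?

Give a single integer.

Answer: 10

Derivation:
Op 1: merge R2<->R0 -> R2=(0,0,0,0) R0=(0,0,0,0)
Op 2: merge R3<->R0 -> R3=(0,0,0,0) R0=(0,0,0,0)
Op 3: inc R3 by 1 -> R3=(0,0,0,1) value=1
Op 4: merge R3<->R1 -> R3=(0,0,0,1) R1=(0,0,0,1)
Op 5: inc R2 by 5 -> R2=(0,0,5,0) value=5
Op 6: inc R3 by 4 -> R3=(0,0,0,5) value=5
Op 7: merge R2<->R3 -> R2=(0,0,5,5) R3=(0,0,5,5)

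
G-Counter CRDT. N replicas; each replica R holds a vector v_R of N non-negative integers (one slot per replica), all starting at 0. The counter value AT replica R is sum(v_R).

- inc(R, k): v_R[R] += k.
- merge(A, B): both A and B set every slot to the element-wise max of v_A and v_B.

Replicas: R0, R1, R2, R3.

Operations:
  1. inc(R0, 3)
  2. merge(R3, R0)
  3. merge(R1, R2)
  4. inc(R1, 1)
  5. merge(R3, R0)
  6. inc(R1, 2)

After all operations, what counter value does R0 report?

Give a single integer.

Answer: 3

Derivation:
Op 1: inc R0 by 3 -> R0=(3,0,0,0) value=3
Op 2: merge R3<->R0 -> R3=(3,0,0,0) R0=(3,0,0,0)
Op 3: merge R1<->R2 -> R1=(0,0,0,0) R2=(0,0,0,0)
Op 4: inc R1 by 1 -> R1=(0,1,0,0) value=1
Op 5: merge R3<->R0 -> R3=(3,0,0,0) R0=(3,0,0,0)
Op 6: inc R1 by 2 -> R1=(0,3,0,0) value=3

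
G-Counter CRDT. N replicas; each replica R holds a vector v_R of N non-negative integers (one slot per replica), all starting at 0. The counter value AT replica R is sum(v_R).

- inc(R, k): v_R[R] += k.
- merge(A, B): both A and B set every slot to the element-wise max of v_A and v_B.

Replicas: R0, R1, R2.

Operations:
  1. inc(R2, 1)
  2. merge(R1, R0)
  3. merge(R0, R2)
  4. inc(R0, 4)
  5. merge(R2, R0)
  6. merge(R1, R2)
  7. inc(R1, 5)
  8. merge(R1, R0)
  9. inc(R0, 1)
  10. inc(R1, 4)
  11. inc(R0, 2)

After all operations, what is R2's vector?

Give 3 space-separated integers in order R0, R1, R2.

Op 1: inc R2 by 1 -> R2=(0,0,1) value=1
Op 2: merge R1<->R0 -> R1=(0,0,0) R0=(0,0,0)
Op 3: merge R0<->R2 -> R0=(0,0,1) R2=(0,0,1)
Op 4: inc R0 by 4 -> R0=(4,0,1) value=5
Op 5: merge R2<->R0 -> R2=(4,0,1) R0=(4,0,1)
Op 6: merge R1<->R2 -> R1=(4,0,1) R2=(4,0,1)
Op 7: inc R1 by 5 -> R1=(4,5,1) value=10
Op 8: merge R1<->R0 -> R1=(4,5,1) R0=(4,5,1)
Op 9: inc R0 by 1 -> R0=(5,5,1) value=11
Op 10: inc R1 by 4 -> R1=(4,9,1) value=14
Op 11: inc R0 by 2 -> R0=(7,5,1) value=13

Answer: 4 0 1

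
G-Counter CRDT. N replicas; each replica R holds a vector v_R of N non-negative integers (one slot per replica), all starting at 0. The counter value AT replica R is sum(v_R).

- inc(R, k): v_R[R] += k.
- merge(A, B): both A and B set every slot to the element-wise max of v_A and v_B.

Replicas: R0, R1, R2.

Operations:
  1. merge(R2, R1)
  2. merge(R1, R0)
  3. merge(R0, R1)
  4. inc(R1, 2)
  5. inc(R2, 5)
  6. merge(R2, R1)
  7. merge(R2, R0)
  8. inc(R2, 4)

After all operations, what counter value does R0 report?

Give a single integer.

Answer: 7

Derivation:
Op 1: merge R2<->R1 -> R2=(0,0,0) R1=(0,0,0)
Op 2: merge R1<->R0 -> R1=(0,0,0) R0=(0,0,0)
Op 3: merge R0<->R1 -> R0=(0,0,0) R1=(0,0,0)
Op 4: inc R1 by 2 -> R1=(0,2,0) value=2
Op 5: inc R2 by 5 -> R2=(0,0,5) value=5
Op 6: merge R2<->R1 -> R2=(0,2,5) R1=(0,2,5)
Op 7: merge R2<->R0 -> R2=(0,2,5) R0=(0,2,5)
Op 8: inc R2 by 4 -> R2=(0,2,9) value=11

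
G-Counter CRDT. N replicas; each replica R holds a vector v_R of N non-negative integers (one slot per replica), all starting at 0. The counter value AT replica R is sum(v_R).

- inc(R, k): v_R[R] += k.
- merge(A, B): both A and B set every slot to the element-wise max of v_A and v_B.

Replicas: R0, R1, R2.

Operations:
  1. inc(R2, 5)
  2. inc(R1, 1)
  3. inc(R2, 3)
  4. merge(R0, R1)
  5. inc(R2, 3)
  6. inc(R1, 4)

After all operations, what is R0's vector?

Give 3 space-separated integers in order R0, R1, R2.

Answer: 0 1 0

Derivation:
Op 1: inc R2 by 5 -> R2=(0,0,5) value=5
Op 2: inc R1 by 1 -> R1=(0,1,0) value=1
Op 3: inc R2 by 3 -> R2=(0,0,8) value=8
Op 4: merge R0<->R1 -> R0=(0,1,0) R1=(0,1,0)
Op 5: inc R2 by 3 -> R2=(0,0,11) value=11
Op 6: inc R1 by 4 -> R1=(0,5,0) value=5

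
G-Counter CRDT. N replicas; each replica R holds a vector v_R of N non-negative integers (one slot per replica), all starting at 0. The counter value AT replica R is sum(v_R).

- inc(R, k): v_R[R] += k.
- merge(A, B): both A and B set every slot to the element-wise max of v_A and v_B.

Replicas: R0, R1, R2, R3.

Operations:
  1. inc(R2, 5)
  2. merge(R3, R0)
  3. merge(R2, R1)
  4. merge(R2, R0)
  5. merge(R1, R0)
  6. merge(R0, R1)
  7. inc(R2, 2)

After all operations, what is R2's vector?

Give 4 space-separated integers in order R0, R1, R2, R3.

Answer: 0 0 7 0

Derivation:
Op 1: inc R2 by 5 -> R2=(0,0,5,0) value=5
Op 2: merge R3<->R0 -> R3=(0,0,0,0) R0=(0,0,0,0)
Op 3: merge R2<->R1 -> R2=(0,0,5,0) R1=(0,0,5,0)
Op 4: merge R2<->R0 -> R2=(0,0,5,0) R0=(0,0,5,0)
Op 5: merge R1<->R0 -> R1=(0,0,5,0) R0=(0,0,5,0)
Op 6: merge R0<->R1 -> R0=(0,0,5,0) R1=(0,0,5,0)
Op 7: inc R2 by 2 -> R2=(0,0,7,0) value=7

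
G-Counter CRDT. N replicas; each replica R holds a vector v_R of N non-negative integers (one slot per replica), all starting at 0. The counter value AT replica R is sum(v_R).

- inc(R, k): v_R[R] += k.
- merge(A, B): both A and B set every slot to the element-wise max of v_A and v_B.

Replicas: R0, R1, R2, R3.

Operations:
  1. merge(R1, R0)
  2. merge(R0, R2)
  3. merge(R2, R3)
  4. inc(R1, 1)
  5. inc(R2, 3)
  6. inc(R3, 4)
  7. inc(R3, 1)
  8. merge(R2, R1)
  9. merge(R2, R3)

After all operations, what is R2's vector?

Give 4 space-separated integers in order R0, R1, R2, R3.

Op 1: merge R1<->R0 -> R1=(0,0,0,0) R0=(0,0,0,0)
Op 2: merge R0<->R2 -> R0=(0,0,0,0) R2=(0,0,0,0)
Op 3: merge R2<->R3 -> R2=(0,0,0,0) R3=(0,0,0,0)
Op 4: inc R1 by 1 -> R1=(0,1,0,0) value=1
Op 5: inc R2 by 3 -> R2=(0,0,3,0) value=3
Op 6: inc R3 by 4 -> R3=(0,0,0,4) value=4
Op 7: inc R3 by 1 -> R3=(0,0,0,5) value=5
Op 8: merge R2<->R1 -> R2=(0,1,3,0) R1=(0,1,3,0)
Op 9: merge R2<->R3 -> R2=(0,1,3,5) R3=(0,1,3,5)

Answer: 0 1 3 5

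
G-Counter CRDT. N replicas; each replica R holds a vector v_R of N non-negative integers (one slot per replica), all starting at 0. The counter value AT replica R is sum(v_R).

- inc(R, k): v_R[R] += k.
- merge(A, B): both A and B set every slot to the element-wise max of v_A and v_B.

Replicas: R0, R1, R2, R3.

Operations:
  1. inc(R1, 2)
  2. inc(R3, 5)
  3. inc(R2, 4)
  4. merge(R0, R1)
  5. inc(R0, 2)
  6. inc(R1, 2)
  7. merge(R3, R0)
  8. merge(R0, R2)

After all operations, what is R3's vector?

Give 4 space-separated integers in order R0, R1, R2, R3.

Op 1: inc R1 by 2 -> R1=(0,2,0,0) value=2
Op 2: inc R3 by 5 -> R3=(0,0,0,5) value=5
Op 3: inc R2 by 4 -> R2=(0,0,4,0) value=4
Op 4: merge R0<->R1 -> R0=(0,2,0,0) R1=(0,2,0,0)
Op 5: inc R0 by 2 -> R0=(2,2,0,0) value=4
Op 6: inc R1 by 2 -> R1=(0,4,0,0) value=4
Op 7: merge R3<->R0 -> R3=(2,2,0,5) R0=(2,2,0,5)
Op 8: merge R0<->R2 -> R0=(2,2,4,5) R2=(2,2,4,5)

Answer: 2 2 0 5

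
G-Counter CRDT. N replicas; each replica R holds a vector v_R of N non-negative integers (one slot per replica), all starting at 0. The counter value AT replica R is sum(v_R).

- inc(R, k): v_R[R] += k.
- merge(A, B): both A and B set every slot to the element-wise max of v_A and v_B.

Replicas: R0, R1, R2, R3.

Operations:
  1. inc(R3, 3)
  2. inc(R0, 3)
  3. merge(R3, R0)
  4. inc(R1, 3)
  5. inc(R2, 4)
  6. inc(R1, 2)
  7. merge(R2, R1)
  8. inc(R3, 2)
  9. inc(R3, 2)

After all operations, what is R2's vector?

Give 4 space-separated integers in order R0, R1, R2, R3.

Op 1: inc R3 by 3 -> R3=(0,0,0,3) value=3
Op 2: inc R0 by 3 -> R0=(3,0,0,0) value=3
Op 3: merge R3<->R0 -> R3=(3,0,0,3) R0=(3,0,0,3)
Op 4: inc R1 by 3 -> R1=(0,3,0,0) value=3
Op 5: inc R2 by 4 -> R2=(0,0,4,0) value=4
Op 6: inc R1 by 2 -> R1=(0,5,0,0) value=5
Op 7: merge R2<->R1 -> R2=(0,5,4,0) R1=(0,5,4,0)
Op 8: inc R3 by 2 -> R3=(3,0,0,5) value=8
Op 9: inc R3 by 2 -> R3=(3,0,0,7) value=10

Answer: 0 5 4 0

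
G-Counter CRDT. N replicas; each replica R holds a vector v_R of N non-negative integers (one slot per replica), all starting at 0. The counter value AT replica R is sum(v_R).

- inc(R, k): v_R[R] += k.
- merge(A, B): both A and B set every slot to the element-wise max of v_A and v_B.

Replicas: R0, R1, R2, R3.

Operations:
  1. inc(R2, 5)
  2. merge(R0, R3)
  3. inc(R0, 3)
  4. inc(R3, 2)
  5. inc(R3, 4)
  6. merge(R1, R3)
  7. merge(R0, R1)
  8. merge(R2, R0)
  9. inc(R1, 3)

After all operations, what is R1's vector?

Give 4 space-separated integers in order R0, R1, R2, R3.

Answer: 3 3 0 6

Derivation:
Op 1: inc R2 by 5 -> R2=(0,0,5,0) value=5
Op 2: merge R0<->R3 -> R0=(0,0,0,0) R3=(0,0,0,0)
Op 3: inc R0 by 3 -> R0=(3,0,0,0) value=3
Op 4: inc R3 by 2 -> R3=(0,0,0,2) value=2
Op 5: inc R3 by 4 -> R3=(0,0,0,6) value=6
Op 6: merge R1<->R3 -> R1=(0,0,0,6) R3=(0,0,0,6)
Op 7: merge R0<->R1 -> R0=(3,0,0,6) R1=(3,0,0,6)
Op 8: merge R2<->R0 -> R2=(3,0,5,6) R0=(3,0,5,6)
Op 9: inc R1 by 3 -> R1=(3,3,0,6) value=12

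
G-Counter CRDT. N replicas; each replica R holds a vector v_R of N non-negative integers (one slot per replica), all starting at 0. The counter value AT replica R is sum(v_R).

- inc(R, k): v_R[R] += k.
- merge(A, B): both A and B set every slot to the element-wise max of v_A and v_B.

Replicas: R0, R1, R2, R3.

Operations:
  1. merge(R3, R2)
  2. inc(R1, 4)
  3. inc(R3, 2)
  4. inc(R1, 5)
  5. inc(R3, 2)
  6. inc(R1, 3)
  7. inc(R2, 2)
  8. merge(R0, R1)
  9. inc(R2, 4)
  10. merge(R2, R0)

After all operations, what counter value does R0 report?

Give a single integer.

Op 1: merge R3<->R2 -> R3=(0,0,0,0) R2=(0,0,0,0)
Op 2: inc R1 by 4 -> R1=(0,4,0,0) value=4
Op 3: inc R3 by 2 -> R3=(0,0,0,2) value=2
Op 4: inc R1 by 5 -> R1=(0,9,0,0) value=9
Op 5: inc R3 by 2 -> R3=(0,0,0,4) value=4
Op 6: inc R1 by 3 -> R1=(0,12,0,0) value=12
Op 7: inc R2 by 2 -> R2=(0,0,2,0) value=2
Op 8: merge R0<->R1 -> R0=(0,12,0,0) R1=(0,12,0,0)
Op 9: inc R2 by 4 -> R2=(0,0,6,0) value=6
Op 10: merge R2<->R0 -> R2=(0,12,6,0) R0=(0,12,6,0)

Answer: 18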